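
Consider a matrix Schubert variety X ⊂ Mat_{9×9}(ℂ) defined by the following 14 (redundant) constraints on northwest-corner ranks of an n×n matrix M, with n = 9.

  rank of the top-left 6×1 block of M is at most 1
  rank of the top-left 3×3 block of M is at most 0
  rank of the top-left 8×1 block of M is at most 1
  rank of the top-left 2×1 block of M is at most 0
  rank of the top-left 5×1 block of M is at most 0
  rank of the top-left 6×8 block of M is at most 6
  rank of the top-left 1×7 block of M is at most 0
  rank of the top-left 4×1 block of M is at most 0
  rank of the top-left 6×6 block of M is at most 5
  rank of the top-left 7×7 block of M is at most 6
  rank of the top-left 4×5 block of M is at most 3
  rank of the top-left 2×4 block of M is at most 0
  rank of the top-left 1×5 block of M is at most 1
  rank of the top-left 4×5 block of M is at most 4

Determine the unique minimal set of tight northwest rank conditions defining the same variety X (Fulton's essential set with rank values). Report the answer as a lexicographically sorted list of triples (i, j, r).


Recovering R(i,j) via the rank-extension bound from the 14 conditions:

  R[1]: 0 | 0 | 0 | 0 | 0 | 0 | 0 | 1 | 1
  R[2]: 0 | 0 | 0 | 0 | 1 | 1 | 1 | 2 | 2
  R[3]: 0 | 0 | 0 | 1 | 2 | 2 | 2 | 3 | 3
  R[4]: 0 | 1 | 1 | 2 | 3 | 3 | 3 | 4 | 4
  R[5]: 0 | 1 | 2 | 3 | 4 | 4 | 4 | 5 | 5
  R[6]: 1 | 2 | 3 | 4 | 5 | 5 | 5 | 6 | 6
  R[7]: 1 | 2 | 3 | 4 | 5 | 6 | 6 | 7 | 7
  R[8]: 1 | 2 | 3 | 4 | 5 | 6 | 7 | 8 | 8
  R[9]: 1 | 2 | 3 | 4 | 5 | 6 | 7 | 8 | 9

hence w(1..9) = (8, 5, 4, 2, 3, 1, 6, 7, 9).

D(w) has 16 cells with 4 SE-corners; essential set:

[(1, 7, 0), (2, 4, 0), (3, 3, 0), (5, 1, 0)]


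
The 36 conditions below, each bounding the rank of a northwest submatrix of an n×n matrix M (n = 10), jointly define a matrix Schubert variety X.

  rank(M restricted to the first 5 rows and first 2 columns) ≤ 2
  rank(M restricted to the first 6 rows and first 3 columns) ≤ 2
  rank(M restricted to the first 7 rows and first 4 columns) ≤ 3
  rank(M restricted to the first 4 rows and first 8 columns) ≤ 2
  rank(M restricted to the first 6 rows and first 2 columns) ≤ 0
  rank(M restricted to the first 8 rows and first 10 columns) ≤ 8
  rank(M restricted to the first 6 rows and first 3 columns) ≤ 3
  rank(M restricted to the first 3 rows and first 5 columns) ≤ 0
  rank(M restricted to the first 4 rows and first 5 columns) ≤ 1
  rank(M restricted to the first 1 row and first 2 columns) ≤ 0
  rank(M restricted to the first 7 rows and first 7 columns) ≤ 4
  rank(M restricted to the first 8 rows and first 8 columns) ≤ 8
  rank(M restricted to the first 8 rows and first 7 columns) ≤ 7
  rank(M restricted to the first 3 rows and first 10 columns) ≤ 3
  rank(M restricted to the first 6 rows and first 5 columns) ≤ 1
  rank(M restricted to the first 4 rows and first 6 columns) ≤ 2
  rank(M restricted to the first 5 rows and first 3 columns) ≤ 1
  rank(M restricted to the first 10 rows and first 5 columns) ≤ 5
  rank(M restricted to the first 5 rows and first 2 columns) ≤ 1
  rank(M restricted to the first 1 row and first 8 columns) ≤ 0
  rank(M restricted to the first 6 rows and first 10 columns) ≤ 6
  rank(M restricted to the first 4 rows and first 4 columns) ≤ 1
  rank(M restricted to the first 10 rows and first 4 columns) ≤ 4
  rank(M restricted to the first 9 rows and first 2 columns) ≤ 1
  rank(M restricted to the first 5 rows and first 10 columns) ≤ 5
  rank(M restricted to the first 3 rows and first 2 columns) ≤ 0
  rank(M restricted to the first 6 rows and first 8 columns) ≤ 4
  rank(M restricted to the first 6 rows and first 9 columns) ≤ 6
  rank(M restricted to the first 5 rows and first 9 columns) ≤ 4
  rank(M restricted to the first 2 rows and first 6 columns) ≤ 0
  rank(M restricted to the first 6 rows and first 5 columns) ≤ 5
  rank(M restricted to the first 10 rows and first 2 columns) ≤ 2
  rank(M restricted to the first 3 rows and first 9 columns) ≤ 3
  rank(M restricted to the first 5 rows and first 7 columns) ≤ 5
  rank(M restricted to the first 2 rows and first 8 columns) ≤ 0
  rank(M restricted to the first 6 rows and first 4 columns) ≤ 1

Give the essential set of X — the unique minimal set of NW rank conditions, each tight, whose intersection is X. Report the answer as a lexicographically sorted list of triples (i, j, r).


Recovering R(i,j) via the rank-extension bound from the 36 conditions:

  row 1: 0  0  0  0  0  0  0  0  1  1
  row 2: 0  0  0  0  0  0  0  0  1  2
  row 3: 0  0  0  0  0  1  1  1  2  3
  row 4: 0  0  1  1  1  2  2  2  3  4
  row 5: 0  0  1  1  1  2  3  3  4  5
  row 6: 0  0  1  1  1  2  3  4  5  6
  row 7: 1  1  2  2  2  3  4  5  6  7
  row 8: 1  1  2  3  3  4  5  6  7  8
  row 9: 1  1  2  3  4  5  6  7  8  9
  row 10: 1  2  3  4  5  6  7  8  9  10

hence w(1..10) = (9, 10, 6, 3, 7, 8, 1, 4, 5, 2).

5 SE-corners of the 33-cell Rothe diagram give Ess(w):

[(2, 8, 0), (3, 5, 0), (6, 2, 0), (6, 5, 1), (9, 2, 1)]


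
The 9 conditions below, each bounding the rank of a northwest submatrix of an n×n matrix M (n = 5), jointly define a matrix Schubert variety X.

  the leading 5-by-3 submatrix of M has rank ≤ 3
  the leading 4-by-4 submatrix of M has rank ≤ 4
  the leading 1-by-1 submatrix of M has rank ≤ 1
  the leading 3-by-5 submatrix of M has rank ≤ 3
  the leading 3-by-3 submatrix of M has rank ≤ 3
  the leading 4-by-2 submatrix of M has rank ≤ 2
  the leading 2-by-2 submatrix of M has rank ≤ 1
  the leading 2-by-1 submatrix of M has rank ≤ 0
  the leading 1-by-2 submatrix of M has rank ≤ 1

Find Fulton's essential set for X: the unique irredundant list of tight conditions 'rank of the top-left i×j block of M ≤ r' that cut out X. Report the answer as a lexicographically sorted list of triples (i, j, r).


Recovering R(i,j) via the rank-extension bound from the 9 conditions:

  0, 1, 1, 1, 1
  0, 1, 2, 2, 2
  1, 2, 3, 3, 3
  1, 2, 3, 4, 4
  1, 2, 3, 4, 5

giving w = (2, 3, 1, 4, 5) via Δ²R.

Rothe diagram D(w) (2 cells), 1 SE-corner (essential condition):

[(2, 1, 0)]


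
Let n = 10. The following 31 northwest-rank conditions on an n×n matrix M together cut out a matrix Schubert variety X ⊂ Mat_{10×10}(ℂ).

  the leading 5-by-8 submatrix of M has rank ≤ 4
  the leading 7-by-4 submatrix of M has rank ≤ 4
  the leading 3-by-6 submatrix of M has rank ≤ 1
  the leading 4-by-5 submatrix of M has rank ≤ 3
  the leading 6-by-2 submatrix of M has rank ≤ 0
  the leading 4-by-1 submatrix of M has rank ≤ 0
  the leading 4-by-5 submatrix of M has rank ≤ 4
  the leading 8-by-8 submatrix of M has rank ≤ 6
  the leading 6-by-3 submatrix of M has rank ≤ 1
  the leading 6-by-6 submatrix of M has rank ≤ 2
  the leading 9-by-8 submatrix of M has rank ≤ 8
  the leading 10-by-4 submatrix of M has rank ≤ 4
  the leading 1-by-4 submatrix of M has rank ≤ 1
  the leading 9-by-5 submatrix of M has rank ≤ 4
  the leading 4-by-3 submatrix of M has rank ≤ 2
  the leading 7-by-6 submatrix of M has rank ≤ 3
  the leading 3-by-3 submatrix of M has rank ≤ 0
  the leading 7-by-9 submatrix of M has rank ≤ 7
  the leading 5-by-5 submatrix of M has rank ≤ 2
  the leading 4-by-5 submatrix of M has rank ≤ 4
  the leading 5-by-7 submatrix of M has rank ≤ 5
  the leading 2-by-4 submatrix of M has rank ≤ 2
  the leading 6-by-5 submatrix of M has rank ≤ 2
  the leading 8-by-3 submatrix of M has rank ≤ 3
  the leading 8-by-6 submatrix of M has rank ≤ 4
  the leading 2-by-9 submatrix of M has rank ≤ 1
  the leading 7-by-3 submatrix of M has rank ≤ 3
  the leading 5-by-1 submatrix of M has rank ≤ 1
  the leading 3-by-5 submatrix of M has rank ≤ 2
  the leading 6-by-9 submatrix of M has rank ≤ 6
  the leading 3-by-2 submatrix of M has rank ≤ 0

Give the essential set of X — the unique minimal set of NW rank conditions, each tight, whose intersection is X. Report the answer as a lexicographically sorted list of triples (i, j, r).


Computing R[i][j] = min implied NW-rank bound (n=10, 31 conditions):

  row 1: 0, 0, 0, 1, 1, 1, 1, 1, 1, 1
  row 2: 0, 0, 0, 1, 1, 1, 1, 1, 1, 2
  row 3: 0, 0, 0, 1, 1, 1, 2, 2, 2, 3
  row 4: 0, 0, 1, 2, 2, 2, 3, 3, 3, 4
  row 5: 0, 0, 1, 2, 2, 2, 3, 4, 4, 5
  row 6: 0, 0, 1, 2, 2, 2, 3, 4, 5, 6
  row 7: 1, 1, 2, 3, 3, 3, 4, 5, 6, 7
  row 8: 1, 2, 3, 4, 4, 4, 5, 6, 7, 8
  row 9: 1, 2, 3, 4, 4, 5, 6, 7, 8, 9
  row 10: 1, 2, 3, 4, 5, 6, 7, 8, 9, 10

second differences of R give the permutation w = (4, 10, 7, 3, 8, 9, 1, 2, 6, 5).

6 SE-corners of the 27-cell Rothe diagram give Ess(w):

[(2, 9, 1), (3, 3, 0), (3, 6, 1), (6, 2, 0), (6, 6, 2), (9, 5, 4)]


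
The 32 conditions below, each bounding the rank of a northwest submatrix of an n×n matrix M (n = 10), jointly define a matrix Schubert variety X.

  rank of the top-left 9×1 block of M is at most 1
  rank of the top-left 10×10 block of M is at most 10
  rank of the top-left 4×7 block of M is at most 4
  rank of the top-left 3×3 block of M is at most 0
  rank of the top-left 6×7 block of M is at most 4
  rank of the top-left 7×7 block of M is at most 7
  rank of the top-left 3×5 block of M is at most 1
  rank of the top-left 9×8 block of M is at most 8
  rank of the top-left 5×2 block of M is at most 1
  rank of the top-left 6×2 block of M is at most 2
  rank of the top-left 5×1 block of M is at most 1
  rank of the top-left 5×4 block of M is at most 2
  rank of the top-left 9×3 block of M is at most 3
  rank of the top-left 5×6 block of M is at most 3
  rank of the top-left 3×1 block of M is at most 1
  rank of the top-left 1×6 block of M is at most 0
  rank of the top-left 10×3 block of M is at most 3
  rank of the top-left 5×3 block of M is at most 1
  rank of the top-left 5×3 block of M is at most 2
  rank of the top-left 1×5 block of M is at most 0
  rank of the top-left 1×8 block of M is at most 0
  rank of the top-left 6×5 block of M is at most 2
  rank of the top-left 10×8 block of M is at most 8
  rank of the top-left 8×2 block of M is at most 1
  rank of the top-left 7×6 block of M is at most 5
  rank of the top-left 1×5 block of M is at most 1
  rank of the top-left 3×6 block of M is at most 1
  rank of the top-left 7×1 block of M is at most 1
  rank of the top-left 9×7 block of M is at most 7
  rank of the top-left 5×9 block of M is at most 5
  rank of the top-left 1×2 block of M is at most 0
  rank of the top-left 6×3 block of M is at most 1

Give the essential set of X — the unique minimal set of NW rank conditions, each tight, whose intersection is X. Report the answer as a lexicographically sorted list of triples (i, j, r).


The tightest implied rank at each (i,j), from the 32 conditions:

  row 1: 0, 0, 0, 0, 0, 0, 0, 0, 1, 1
  row 2: 0, 0, 0, 1, 1, 1, 1, 1, 2, 2
  row 3: 0, 0, 0, 1, 1, 1, 2, 2, 3, 3
  row 4: 1, 1, 1, 2, 2, 2, 3, 3, 4, 4
  row 5: 1, 1, 1, 2, 2, 3, 4, 4, 5, 5
  row 6: 1, 1, 1, 2, 2, 3, 4, 5, 6, 6
  row 7: 1, 1, 2, 3, 3, 4, 5, 6, 7, 7
  row 8: 1, 1, 2, 3, 4, 5, 6, 7, 8, 8
  row 9: 1, 2, 3, 4, 5, 6, 7, 8, 9, 9
  row 10: 1, 2, 3, 4, 5, 6, 7, 8, 9, 10

second differences of R give the permutation w = (9, 4, 7, 1, 6, 8, 3, 5, 2, 10).

Fulton essential set (6 of the 24 Rothe cells):

[(1, 8, 0), (3, 3, 0), (3, 6, 1), (6, 3, 1), (6, 5, 2), (8, 2, 1)]


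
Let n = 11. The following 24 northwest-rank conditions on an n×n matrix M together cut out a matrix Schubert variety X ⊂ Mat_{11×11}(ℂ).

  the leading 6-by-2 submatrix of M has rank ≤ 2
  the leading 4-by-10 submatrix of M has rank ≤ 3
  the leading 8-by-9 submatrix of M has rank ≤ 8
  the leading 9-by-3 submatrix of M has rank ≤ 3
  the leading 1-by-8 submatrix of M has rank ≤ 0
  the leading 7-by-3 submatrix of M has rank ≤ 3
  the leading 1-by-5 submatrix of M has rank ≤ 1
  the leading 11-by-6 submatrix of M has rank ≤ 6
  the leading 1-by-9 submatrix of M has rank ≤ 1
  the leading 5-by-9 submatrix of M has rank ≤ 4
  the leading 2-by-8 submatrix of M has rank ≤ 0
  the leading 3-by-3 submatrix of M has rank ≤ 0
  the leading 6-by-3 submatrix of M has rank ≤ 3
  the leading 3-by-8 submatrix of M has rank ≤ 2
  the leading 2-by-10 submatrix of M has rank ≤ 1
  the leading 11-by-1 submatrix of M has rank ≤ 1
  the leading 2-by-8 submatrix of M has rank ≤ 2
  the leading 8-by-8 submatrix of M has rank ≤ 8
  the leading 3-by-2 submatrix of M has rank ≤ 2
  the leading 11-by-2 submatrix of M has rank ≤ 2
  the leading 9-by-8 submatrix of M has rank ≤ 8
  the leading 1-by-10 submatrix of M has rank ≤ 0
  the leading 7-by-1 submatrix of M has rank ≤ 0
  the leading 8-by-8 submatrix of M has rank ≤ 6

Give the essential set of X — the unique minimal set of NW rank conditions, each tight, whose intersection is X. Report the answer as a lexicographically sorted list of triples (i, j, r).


Rank table r_w(11×11) implied by the 24 constraints:

  i=1: 0 | 0 | 0 | 0 | 0 | 0 | 0 | 0 | 0 | 0 | 1
  i=2: 0 | 0 | 0 | 0 | 0 | 0 | 0 | 0 | 1 | 1 | 2
  i=3: 0 | 0 | 0 | 1 | 1 | 1 | 1 | 1 | 2 | 2 | 3
  i=4: 0 | 1 | 1 | 2 | 2 | 2 | 2 | 2 | 3 | 3 | 4
  i=5: 0 | 1 | 2 | 3 | 3 | 3 | 3 | 3 | 4 | 4 | 5
  i=6: 0 | 1 | 2 | 3 | 4 | 4 | 4 | 4 | 5 | 5 | 6
  i=7: 0 | 1 | 2 | 3 | 4 | 5 | 5 | 5 | 6 | 6 | 7
  i=8: 1 | 2 | 3 | 4 | 5 | 6 | 6 | 6 | 7 | 7 | 8
  i=9: 1 | 2 | 3 | 4 | 5 | 6 | 7 | 7 | 8 | 8 | 9
  i=10: 1 | 2 | 3 | 4 | 5 | 6 | 7 | 8 | 9 | 9 | 10
  i=11: 1 | 2 | 3 | 4 | 5 | 6 | 7 | 8 | 9 | 10 | 11

giving w = (11, 9, 4, 2, 3, 5, 6, 1, 7, 8, 10) via Δ²R.

|D(w)|=25, |Ess(w)|=4:

[(1, 10, 0), (2, 8, 0), (3, 3, 0), (7, 1, 0)]


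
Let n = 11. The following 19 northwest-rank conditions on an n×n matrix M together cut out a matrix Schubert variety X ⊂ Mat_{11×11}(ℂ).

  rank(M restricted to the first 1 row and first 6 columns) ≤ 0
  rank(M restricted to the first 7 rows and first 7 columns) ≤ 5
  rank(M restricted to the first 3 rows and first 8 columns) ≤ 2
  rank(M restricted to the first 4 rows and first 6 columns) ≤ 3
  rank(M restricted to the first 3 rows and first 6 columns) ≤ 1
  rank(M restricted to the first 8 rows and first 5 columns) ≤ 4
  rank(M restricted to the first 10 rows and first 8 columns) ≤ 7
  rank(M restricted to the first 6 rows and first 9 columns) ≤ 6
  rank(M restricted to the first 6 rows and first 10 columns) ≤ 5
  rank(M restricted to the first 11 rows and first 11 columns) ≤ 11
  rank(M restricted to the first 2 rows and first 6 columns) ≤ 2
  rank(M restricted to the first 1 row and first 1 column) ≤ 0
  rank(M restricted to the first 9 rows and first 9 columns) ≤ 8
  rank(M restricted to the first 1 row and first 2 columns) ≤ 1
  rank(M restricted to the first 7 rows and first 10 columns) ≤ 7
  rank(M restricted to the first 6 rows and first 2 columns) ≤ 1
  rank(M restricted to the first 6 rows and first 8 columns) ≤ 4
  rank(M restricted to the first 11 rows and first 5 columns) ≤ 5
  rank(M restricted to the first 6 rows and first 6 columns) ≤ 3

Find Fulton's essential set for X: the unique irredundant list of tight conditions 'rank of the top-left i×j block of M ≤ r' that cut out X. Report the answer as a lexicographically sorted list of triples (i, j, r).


Rank table r_w(11×11) implied by the 19 constraints:

  row 1: 0 | 0 | 0 | 0 | 0 | 0 | 1 | 1 | 1 | 1 | 1
  row 2: 1 | 1 | 1 | 1 | 1 | 1 | 2 | 2 | 2 | 2 | 2
  row 3: 1 | 1 | 1 | 1 | 1 | 1 | 2 | 2 | 3 | 3 | 3
  row 4: 1 | 1 | 2 | 2 | 2 | 2 | 3 | 3 | 4 | 4 | 4
  row 5: 1 | 1 | 2 | 3 | 3 | 3 | 4 | 4 | 5 | 5 | 5
  row 6: 1 | 1 | 2 | 3 | 3 | 3 | 4 | 4 | 5 | 5 | 6
  row 7: 1 | 2 | 3 | 4 | 4 | 4 | 5 | 5 | 6 | 6 | 7
  row 8: 1 | 2 | 3 | 4 | 4 | 5 | 6 | 6 | 7 | 7 | 8
  row 9: 1 | 2 | 3 | 4 | 5 | 6 | 7 | 7 | 8 | 8 | 9
  row 10: 1 | 2 | 3 | 4 | 5 | 6 | 7 | 7 | 8 | 9 | 10
  row 11: 1 | 2 | 3 | 4 | 5 | 6 | 7 | 8 | 9 | 10 | 11

giving w = (7, 1, 9, 3, 4, 11, 2, 6, 5, 10, 8) via Δ²R.

D(w) has 21 cells with 9 SE-corners; essential set:

[(1, 6, 0), (3, 6, 1), (3, 8, 2), (6, 2, 1), (6, 6, 3), (6, 8, 4), (6, 10, 5), (8, 5, 4), (10, 8, 7)]


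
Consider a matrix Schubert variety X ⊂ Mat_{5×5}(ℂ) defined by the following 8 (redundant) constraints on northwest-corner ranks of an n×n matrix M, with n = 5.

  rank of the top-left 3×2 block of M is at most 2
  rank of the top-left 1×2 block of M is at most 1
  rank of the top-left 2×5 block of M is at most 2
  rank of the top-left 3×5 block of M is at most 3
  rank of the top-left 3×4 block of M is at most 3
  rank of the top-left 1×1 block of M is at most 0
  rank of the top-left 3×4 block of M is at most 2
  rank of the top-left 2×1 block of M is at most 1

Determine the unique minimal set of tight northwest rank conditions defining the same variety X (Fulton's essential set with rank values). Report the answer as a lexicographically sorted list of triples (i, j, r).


The tightest implied rank at each (i,j), from the 8 conditions:

  R[1]: 0 1 1 1 1
  R[2]: 1 2 2 2 2
  R[3]: 1 2 2 2 3
  R[4]: 1 2 3 3 4
  R[5]: 1 2 3 4 5

the unique w with this rank table is (2, 1, 5, 3, 4).

ℓ(w)=3; the 2 essential cells (i,j,r):

[(1, 1, 0), (3, 4, 2)]


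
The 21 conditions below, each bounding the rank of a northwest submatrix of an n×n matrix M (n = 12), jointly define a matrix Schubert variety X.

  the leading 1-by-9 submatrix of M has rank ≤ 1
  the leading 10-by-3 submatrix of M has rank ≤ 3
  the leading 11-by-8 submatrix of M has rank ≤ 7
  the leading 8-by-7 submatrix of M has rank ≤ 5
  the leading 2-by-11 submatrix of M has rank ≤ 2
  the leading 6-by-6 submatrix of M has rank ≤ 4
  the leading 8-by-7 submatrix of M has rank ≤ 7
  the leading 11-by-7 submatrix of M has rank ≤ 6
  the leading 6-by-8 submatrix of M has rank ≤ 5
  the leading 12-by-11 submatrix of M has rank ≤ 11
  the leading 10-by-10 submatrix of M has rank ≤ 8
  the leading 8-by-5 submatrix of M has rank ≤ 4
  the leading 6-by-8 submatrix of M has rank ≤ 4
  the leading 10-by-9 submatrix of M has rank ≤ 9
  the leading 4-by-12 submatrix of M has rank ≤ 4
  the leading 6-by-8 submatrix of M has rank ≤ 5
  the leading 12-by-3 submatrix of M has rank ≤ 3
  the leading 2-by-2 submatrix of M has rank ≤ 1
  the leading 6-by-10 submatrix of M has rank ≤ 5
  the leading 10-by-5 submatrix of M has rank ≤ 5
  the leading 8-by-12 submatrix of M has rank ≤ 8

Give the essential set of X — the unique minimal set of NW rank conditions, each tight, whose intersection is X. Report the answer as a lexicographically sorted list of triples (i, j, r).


The tightest implied rank at each (i,j), from the 21 conditions:

  row 1: 1 | 1 | 1 | 1 | 1 | 1 | 1 | 1 | 1 | 1 | 1 | 1
  row 2: 1 | 1 | 2 | 2 | 2 | 2 | 2 | 2 | 2 | 2 | 2 | 2
  row 3: 1 | 2 | 3 | 3 | 3 | 3 | 3 | 3 | 3 | 3 | 3 | 3
  row 4: 1 | 2 | 3 | 4 | 4 | 4 | 4 | 4 | 4 | 4 | 4 | 4
  row 5: 1 | 2 | 3 | 4 | 4 | 4 | 4 | 4 | 5 | 5 | 5 | 5
  row 6: 1 | 2 | 3 | 4 | 4 | 4 | 4 | 4 | 5 | 5 | 6 | 6
  row 7: 1 | 2 | 3 | 4 | 4 | 5 | 5 | 5 | 6 | 6 | 7 | 7
  row 8: 1 | 2 | 3 | 4 | 4 | 5 | 5 | 6 | 7 | 7 | 8 | 8
  row 9: 1 | 2 | 3 | 4 | 5 | 6 | 6 | 7 | 8 | 8 | 9 | 9
  row 10: 1 | 2 | 3 | 4 | 5 | 6 | 6 | 7 | 8 | 8 | 9 | 10
  row 11: 1 | 2 | 3 | 4 | 5 | 6 | 6 | 7 | 8 | 9 | 10 | 11
  row 12: 1 | 2 | 3 | 4 | 5 | 6 | 7 | 8 | 9 | 10 | 11 | 12

hence w(1..12) = (1, 3, 2, 4, 9, 11, 6, 8, 5, 12, 10, 7).

7 SE-corners of the 16-cell Rothe diagram give Ess(w):

[(2, 2, 1), (6, 8, 4), (6, 10, 5), (8, 5, 4), (8, 7, 5), (10, 10, 8), (11, 7, 6)]


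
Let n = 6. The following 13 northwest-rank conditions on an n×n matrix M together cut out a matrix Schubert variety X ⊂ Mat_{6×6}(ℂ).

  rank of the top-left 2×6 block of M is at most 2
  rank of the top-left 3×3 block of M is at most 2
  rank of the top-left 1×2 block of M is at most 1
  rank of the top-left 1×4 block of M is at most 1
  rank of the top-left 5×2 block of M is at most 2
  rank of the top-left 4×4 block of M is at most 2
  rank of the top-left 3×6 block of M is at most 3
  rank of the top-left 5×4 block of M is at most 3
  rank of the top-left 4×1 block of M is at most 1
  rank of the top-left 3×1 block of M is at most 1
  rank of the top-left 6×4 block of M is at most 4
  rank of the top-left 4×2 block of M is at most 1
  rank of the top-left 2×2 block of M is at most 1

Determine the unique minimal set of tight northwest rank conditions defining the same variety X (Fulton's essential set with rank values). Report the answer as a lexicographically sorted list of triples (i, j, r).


Computing R[i][j] = min implied NW-rank bound (n=6, 13 conditions):

  row 1: 1  1  1  1  1  1
  row 2: 1  1  2  2  2  2
  row 3: 1  1  2  2  3  3
  row 4: 1  1  2  2  3  4
  row 5: 1  2  3  3  4  5
  row 6: 1  2  3  4  5  6

second differences of R give the permutation w = (1, 3, 5, 6, 2, 4).

|D(w)|=5, |Ess(w)|=2:

[(4, 2, 1), (4, 4, 2)]


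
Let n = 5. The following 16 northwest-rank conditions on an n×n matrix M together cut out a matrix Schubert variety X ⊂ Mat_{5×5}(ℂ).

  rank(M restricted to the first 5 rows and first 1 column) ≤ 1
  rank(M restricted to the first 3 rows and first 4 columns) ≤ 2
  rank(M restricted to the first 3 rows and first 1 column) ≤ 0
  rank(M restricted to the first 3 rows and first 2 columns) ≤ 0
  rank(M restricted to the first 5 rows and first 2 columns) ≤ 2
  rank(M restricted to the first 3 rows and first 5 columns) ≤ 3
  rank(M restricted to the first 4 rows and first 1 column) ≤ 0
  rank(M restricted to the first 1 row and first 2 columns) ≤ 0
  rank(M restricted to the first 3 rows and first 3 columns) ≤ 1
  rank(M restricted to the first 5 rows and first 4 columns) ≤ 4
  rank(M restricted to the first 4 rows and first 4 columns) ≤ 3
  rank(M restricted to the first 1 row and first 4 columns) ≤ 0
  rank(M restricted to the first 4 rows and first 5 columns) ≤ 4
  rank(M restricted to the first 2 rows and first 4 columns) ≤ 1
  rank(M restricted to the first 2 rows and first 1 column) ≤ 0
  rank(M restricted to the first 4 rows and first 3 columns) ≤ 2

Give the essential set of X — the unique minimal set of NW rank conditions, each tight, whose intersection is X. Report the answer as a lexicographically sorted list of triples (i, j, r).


Propagating the 16 rank bounds to every northwest block:

  row 1: 0 | 0 | 0 | 0 | 1
  row 2: 0 | 0 | 1 | 1 | 2
  row 3: 0 | 0 | 1 | 2 | 3
  row 4: 0 | 1 | 2 | 3 | 4
  row 5: 1 | 2 | 3 | 4 | 5

reading off 1-entries of Δ²R: w = (5, 3, 4, 2, 1).

3 SE-corners of the 9-cell Rothe diagram give Ess(w):

[(1, 4, 0), (3, 2, 0), (4, 1, 0)]


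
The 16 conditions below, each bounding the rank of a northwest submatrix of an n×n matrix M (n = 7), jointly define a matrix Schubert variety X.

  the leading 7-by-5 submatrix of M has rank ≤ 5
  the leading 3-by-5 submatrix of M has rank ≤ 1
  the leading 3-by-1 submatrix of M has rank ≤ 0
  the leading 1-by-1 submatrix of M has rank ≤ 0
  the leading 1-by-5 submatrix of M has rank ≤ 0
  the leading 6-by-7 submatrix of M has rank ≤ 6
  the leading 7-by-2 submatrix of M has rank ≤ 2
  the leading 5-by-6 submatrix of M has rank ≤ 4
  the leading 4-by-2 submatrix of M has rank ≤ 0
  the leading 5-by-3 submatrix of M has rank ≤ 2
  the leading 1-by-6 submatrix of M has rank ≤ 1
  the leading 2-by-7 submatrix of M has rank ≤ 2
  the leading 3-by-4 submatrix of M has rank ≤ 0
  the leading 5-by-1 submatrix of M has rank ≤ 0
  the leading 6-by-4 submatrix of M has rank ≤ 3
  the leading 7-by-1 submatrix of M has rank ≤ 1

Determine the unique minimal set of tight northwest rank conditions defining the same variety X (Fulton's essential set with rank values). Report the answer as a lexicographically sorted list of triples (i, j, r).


Propagating the 16 rank bounds to every northwest block:

  0 0 0 0 0 1 1
  0 0 0 0 1 2 2
  0 0 0 0 1 2 3
  0 0 1 1 2 3 4
  0 1 2 2 3 4 5
  1 2 3 3 4 5 6
  1 2 3 4 5 6 7

reading off 1-entries of Δ²R: w = (6, 5, 7, 3, 2, 1, 4).

ℓ(w)=16; the 4 essential cells (i,j,r):

[(1, 5, 0), (3, 4, 0), (4, 2, 0), (5, 1, 0)]


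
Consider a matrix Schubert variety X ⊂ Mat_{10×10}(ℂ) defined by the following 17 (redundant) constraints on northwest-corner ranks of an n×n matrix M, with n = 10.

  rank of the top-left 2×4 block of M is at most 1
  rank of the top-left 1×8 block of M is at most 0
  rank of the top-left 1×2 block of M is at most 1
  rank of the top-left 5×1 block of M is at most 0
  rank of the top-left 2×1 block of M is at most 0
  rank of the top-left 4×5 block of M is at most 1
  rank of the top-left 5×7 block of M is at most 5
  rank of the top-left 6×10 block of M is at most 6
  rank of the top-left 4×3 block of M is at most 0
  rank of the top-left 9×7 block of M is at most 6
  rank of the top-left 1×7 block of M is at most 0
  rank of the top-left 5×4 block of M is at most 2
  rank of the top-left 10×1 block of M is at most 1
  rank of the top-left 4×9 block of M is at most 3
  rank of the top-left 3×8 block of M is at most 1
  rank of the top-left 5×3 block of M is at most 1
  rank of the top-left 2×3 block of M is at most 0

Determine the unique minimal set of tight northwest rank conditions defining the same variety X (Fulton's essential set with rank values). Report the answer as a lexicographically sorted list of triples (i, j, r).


Recovering R(i,j) via the rank-extension bound from the 17 conditions:

  R[1]: 0 | 0 | 0 | 0 | 0 | 0 | 0 | 0 | 1 | 1
  R[2]: 0 | 0 | 0 | 1 | 1 | 1 | 1 | 1 | 2 | 2
  R[3]: 0 | 0 | 0 | 1 | 1 | 1 | 1 | 1 | 2 | 3
  R[4]: 0 | 0 | 0 | 1 | 1 | 2 | 2 | 2 | 3 | 4
  R[5]: 0 | 1 | 1 | 2 | 2 | 3 | 3 | 3 | 4 | 5
  R[6]: 1 | 2 | 2 | 3 | 3 | 4 | 4 | 4 | 5 | 6
  R[7]: 1 | 2 | 3 | 4 | 4 | 5 | 5 | 5 | 6 | 7
  R[8]: 1 | 2 | 3 | 4 | 5 | 6 | 6 | 6 | 7 | 8
  R[9]: 1 | 2 | 3 | 4 | 5 | 6 | 6 | 7 | 8 | 9
  R[10]: 1 | 2 | 3 | 4 | 5 | 6 | 7 | 8 | 9 | 10

giving w = (9, 4, 10, 6, 2, 1, 3, 5, 8, 7) via Δ²R.

ℓ(w)=24; the 6 essential cells (i,j,r):

[(1, 8, 0), (3, 8, 1), (4, 3, 0), (4, 5, 1), (5, 1, 0), (9, 7, 6)]


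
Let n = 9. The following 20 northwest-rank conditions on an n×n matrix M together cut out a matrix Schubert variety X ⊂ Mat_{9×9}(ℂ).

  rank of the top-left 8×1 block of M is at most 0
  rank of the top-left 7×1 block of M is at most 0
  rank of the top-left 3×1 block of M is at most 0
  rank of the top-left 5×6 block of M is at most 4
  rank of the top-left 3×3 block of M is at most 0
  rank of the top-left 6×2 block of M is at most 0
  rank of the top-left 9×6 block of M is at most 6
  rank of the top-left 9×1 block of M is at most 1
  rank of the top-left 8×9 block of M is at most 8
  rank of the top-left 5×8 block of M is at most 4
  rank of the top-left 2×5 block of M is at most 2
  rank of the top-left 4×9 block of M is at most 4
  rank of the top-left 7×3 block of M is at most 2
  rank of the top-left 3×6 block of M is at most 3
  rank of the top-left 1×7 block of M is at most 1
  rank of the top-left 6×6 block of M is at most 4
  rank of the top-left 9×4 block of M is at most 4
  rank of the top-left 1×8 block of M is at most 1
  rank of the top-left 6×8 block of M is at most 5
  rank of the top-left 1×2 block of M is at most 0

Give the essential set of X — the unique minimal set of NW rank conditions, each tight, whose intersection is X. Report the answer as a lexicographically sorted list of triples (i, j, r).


Recovering R(i,j) via the rank-extension bound from the 20 conditions:

  row 1: 0  0  0  1  1  1  1  1  1
  row 2: 0  0  0  1  2  2  2  2  2
  row 3: 0  0  0  1  2  3  3  3  3
  row 4: 0  0  1  2  3  4  4  4  4
  row 5: 0  0  1  2  3  4  4  4  5
  row 6: 0  0  1  2  3  4  5  5  6
  row 7: 0  1  2  3  4  5  6  6  7
  row 8: 0  1  2  3  4  5  6  7  8
  row 9: 1  2  3  4  5  6  7  8  9

hence w(1..9) = (4, 5, 6, 3, 9, 7, 2, 8, 1).

D(w) has 19 cells with 4 SE-corners; essential set:

[(3, 3, 0), (5, 8, 4), (6, 2, 0), (8, 1, 0)]


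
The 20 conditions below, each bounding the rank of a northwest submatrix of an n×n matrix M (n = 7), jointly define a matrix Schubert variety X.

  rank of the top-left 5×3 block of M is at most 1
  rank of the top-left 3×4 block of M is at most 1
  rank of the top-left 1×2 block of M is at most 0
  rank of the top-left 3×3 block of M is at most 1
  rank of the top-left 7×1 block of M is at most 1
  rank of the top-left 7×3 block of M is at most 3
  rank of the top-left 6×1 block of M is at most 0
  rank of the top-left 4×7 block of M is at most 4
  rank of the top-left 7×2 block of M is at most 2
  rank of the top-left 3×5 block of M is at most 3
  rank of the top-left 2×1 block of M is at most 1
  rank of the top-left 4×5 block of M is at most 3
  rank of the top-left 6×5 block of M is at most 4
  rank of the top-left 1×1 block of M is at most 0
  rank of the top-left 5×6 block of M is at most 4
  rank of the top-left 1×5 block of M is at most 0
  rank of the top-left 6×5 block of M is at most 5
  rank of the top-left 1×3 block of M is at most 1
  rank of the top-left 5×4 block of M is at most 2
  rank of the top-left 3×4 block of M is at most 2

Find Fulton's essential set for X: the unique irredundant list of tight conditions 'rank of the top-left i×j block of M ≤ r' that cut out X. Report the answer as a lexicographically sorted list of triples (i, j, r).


Recovering R(i,j) via the rank-extension bound from the 20 conditions:

  0  0  0  0  0  1  1
  0  1  1  1  1  2  2
  0  1  1  1  2  3  3
  0  1  1  2  3  4  4
  0  1  1  2  3  4  5
  0  1  2  3  4  5  6
  1  2  3  4  5  6  7

second differences of R give the permutation w = (6, 2, 5, 4, 7, 3, 1).

|D(w)|=14, |Ess(w)|=4:

[(1, 5, 0), (3, 4, 1), (5, 3, 1), (6, 1, 0)]


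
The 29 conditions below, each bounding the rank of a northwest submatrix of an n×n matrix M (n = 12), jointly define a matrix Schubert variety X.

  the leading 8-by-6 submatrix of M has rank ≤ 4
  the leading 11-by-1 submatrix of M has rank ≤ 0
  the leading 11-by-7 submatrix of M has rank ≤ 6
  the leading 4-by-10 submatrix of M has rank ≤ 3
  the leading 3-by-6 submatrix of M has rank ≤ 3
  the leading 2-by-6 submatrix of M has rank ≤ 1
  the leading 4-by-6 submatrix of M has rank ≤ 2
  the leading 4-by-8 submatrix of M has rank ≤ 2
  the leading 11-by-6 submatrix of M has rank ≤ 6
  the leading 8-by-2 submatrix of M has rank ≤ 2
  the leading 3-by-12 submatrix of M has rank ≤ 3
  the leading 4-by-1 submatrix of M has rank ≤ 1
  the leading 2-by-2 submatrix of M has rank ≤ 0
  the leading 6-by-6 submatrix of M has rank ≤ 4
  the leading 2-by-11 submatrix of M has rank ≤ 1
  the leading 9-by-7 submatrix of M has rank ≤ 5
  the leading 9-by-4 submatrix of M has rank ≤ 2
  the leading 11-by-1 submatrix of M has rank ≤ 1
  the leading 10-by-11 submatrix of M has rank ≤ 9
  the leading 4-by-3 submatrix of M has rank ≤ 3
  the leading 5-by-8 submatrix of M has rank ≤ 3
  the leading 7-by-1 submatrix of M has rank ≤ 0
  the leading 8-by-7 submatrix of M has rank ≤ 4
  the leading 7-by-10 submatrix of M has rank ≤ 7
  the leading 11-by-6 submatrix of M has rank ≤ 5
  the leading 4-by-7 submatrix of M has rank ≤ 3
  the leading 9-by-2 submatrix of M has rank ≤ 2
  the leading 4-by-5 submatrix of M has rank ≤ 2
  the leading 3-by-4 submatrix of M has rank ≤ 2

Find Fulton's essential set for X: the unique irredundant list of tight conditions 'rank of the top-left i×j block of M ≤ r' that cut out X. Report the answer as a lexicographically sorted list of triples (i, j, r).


Rank table r_w(12×12) implied by the 29 constraints:

  row 1: 0 | 0 | 1 | 1 | 1 | 1 | 1 | 1 | 1 | 1 | 1 | 1
  row 2: 0 | 0 | 1 | 1 | 1 | 1 | 1 | 1 | 1 | 1 | 1 | 2
  row 3: 0 | 1 | 2 | 2 | 2 | 2 | 2 | 2 | 2 | 2 | 2 | 3
  row 4: 0 | 1 | 2 | 2 | 2 | 2 | 2 | 2 | 3 | 3 | 3 | 4
  row 5: 0 | 1 | 2 | 2 | 3 | 3 | 3 | 3 | 4 | 4 | 4 | 5
  row 6: 0 | 1 | 2 | 2 | 3 | 4 | 4 | 4 | 5 | 5 | 5 | 6
  row 7: 0 | 1 | 2 | 2 | 3 | 4 | 4 | 5 | 6 | 6 | 6 | 7
  row 8: 0 | 1 | 2 | 2 | 3 | 4 | 4 | 5 | 6 | 7 | 7 | 8
  row 9: 0 | 1 | 2 | 2 | 3 | 4 | 5 | 6 | 7 | 8 | 8 | 9
  row 10: 0 | 1 | 2 | 3 | 4 | 5 | 6 | 7 | 8 | 9 | 9 | 10
  row 11: 0 | 1 | 2 | 3 | 4 | 5 | 6 | 7 | 8 | 9 | 10 | 11
  row 12: 1 | 2 | 3 | 4 | 5 | 6 | 7 | 8 | 9 | 10 | 11 | 12

so w = (3, 12, 2, 9, 5, 6, 8, 10, 7, 4, 11, 1).

Rothe diagram D(w) (33 cells), 6 SE-corners (essential conditions):

[(2, 2, 0), (2, 11, 1), (4, 8, 2), (8, 7, 4), (9, 4, 2), (11, 1, 0)]


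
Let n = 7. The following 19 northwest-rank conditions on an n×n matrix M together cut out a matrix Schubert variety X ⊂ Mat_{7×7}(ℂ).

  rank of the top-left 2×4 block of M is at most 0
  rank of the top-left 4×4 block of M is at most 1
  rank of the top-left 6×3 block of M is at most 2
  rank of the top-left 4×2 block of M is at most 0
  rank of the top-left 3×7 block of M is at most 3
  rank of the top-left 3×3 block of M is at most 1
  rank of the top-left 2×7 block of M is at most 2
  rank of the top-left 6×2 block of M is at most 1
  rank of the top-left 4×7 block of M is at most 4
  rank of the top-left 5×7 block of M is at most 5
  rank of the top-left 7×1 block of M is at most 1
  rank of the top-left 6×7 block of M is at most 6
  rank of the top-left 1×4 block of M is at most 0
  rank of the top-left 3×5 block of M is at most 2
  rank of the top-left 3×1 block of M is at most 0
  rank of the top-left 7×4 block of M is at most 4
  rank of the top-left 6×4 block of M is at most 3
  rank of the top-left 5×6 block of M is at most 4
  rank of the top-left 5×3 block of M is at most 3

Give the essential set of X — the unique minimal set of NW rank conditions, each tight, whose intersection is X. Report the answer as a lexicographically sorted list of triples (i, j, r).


Reconstructing r_w from the 19 given conditions:

  i=1: 0 | 0 | 0 | 0 | 1 | 1 | 1
  i=2: 0 | 0 | 0 | 0 | 1 | 2 | 2
  i=3: 0 | 0 | 1 | 1 | 2 | 3 | 3
  i=4: 0 | 0 | 1 | 1 | 2 | 3 | 4
  i=5: 1 | 1 | 2 | 2 | 3 | 4 | 5
  i=6: 1 | 1 | 2 | 3 | 4 | 5 | 6
  i=7: 1 | 2 | 3 | 4 | 5 | 6 | 7

giving w = (5, 6, 3, 7, 1, 4, 2) via Δ²R.

|D(w)|=14, |Ess(w)|=4:

[(2, 4, 0), (4, 2, 0), (4, 4, 1), (6, 2, 1)]


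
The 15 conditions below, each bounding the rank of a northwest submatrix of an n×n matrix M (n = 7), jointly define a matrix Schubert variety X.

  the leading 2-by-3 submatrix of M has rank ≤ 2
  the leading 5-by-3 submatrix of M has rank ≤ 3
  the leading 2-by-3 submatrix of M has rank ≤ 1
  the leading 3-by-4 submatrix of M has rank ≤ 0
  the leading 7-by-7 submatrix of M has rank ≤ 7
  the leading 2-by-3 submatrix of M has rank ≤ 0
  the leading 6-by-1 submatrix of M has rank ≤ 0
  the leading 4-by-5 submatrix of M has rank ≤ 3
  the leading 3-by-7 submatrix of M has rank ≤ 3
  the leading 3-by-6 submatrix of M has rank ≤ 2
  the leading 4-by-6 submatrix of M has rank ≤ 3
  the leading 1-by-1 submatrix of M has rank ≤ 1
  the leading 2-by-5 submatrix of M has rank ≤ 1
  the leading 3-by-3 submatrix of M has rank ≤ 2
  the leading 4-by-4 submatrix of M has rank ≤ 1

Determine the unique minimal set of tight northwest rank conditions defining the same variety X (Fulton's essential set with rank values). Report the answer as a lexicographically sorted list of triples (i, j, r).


The tightest implied rank at each (i,j), from the 15 conditions:

  row 1: 0 0 0 0 1 1 1
  row 2: 0 0 0 0 1 2 2
  row 3: 0 0 0 0 1 2 3
  row 4: 0 1 1 1 2 3 4
  row 5: 0 1 2 2 3 4 5
  row 6: 0 1 2 3 4 5 6
  row 7: 1 2 3 4 5 6 7

the unique w with this rank table is (5, 6, 7, 2, 3, 4, 1).

Fulton essential set (2 of the 15 Rothe cells):

[(3, 4, 0), (6, 1, 0)]


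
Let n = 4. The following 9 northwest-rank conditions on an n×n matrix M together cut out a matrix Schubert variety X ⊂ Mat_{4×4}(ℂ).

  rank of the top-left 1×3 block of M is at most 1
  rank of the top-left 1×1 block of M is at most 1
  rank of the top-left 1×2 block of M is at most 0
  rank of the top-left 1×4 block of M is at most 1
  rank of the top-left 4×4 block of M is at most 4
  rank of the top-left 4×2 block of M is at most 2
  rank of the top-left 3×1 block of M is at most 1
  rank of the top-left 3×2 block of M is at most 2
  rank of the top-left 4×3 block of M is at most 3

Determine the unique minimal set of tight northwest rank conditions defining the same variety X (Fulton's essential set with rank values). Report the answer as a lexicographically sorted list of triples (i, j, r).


Propagating the 9 rank bounds to every northwest block:

  R[1]: 0, 0, 1, 1
  R[2]: 1, 1, 2, 2
  R[3]: 1, 2, 3, 3
  R[4]: 1, 2, 3, 4

reading off 1-entries of Δ²R: w = (3, 1, 2, 4).

Rothe diagram D(w) (2 cells), 1 SE-corner (essential condition):

[(1, 2, 0)]


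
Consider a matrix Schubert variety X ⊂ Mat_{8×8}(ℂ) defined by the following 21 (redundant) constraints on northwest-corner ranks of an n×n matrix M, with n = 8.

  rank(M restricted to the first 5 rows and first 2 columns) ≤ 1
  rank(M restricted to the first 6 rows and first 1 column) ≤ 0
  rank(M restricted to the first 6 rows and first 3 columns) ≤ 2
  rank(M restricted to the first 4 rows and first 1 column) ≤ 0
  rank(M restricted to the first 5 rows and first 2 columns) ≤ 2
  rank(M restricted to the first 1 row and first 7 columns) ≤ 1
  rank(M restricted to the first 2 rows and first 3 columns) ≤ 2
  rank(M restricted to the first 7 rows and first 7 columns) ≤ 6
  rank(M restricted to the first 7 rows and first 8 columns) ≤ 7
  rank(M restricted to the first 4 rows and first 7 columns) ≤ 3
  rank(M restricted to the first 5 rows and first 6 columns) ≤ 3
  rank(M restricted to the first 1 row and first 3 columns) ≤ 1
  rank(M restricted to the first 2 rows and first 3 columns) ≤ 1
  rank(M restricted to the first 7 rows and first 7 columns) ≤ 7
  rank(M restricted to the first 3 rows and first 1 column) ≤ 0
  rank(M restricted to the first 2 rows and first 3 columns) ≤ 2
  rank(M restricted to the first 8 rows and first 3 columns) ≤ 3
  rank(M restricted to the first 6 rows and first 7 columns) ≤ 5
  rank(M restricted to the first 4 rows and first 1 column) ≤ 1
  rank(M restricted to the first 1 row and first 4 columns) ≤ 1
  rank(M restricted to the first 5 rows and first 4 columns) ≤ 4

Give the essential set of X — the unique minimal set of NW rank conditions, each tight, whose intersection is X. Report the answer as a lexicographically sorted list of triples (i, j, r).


Recovering R(i,j) via the rank-extension bound from the 21 conditions:

  i=1: 0 | 1 | 1 | 1 | 1 | 1 | 1 | 1
  i=2: 0 | 1 | 1 | 2 | 2 | 2 | 2 | 2
  i=3: 0 | 1 | 2 | 3 | 3 | 3 | 3 | 3
  i=4: 0 | 1 | 2 | 3 | 3 | 3 | 3 | 4
  i=5: 0 | 1 | 2 | 3 | 3 | 3 | 4 | 5
  i=6: 0 | 1 | 2 | 3 | 4 | 4 | 5 | 6
  i=7: 1 | 2 | 3 | 4 | 5 | 5 | 6 | 7
  i=8: 1 | 2 | 3 | 4 | 5 | 6 | 7 | 8

giving w = (2, 4, 3, 8, 7, 5, 1, 6) via Δ²R.

|D(w)|=12, |Ess(w)|=4:

[(2, 3, 1), (4, 7, 3), (5, 6, 3), (6, 1, 0)]


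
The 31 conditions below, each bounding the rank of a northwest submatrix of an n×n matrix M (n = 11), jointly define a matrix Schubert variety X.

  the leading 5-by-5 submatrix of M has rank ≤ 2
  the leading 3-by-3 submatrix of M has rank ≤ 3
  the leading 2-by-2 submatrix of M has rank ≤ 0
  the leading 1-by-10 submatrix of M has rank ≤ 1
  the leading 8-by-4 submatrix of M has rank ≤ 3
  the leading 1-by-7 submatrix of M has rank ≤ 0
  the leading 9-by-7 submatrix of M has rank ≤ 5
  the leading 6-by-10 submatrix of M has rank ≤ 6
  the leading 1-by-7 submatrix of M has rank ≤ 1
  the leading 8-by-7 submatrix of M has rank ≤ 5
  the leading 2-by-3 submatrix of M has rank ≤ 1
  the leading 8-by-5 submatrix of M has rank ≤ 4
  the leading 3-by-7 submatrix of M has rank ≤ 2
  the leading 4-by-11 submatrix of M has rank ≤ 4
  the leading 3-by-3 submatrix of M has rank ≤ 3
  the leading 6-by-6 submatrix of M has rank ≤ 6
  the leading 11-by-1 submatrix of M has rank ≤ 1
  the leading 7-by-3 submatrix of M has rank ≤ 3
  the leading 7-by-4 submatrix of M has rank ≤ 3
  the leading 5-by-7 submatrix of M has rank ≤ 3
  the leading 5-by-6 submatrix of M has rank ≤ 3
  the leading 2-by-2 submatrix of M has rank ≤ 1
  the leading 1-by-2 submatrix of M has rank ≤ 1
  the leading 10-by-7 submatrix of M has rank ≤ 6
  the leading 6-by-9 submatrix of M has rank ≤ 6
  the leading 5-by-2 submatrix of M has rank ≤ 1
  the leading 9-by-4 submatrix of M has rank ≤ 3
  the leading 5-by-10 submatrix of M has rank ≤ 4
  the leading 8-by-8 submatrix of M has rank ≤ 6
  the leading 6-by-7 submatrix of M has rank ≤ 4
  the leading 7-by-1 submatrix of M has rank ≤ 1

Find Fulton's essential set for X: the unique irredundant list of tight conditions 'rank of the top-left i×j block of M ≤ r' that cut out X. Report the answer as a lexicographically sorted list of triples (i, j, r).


Propagating the 31 rank bounds to every northwest block:

  0 0 0 0 0 0 0 1 1 1 1
  0 0 1 1 1 1 1 2 2 2 2
  1 1 2 2 2 2 2 3 3 3 3
  1 1 2 2 2 3 3 4 4 4 4
  1 1 2 2 2 3 3 4 4 4 5
  1 2 3 3 3 4 4 5 5 5 6
  1 2 3 3 4 5 5 6 6 6 7
  1 2 3 3 4 5 5 6 7 7 8
  1 2 3 3 4 5 5 6 7 8 9
  1 2 3 4 5 6 6 7 8 9 10
  1 2 3 4 5 6 7 8 9 10 11

so w = (8, 3, 1, 6, 11, 2, 5, 9, 10, 4, 7).

D(w) has 23 cells with 8 SE-corners; essential set:

[(1, 7, 0), (2, 2, 0), (5, 2, 1), (5, 5, 2), (5, 7, 3), (5, 10, 4), (9, 4, 3), (9, 7, 5)]
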